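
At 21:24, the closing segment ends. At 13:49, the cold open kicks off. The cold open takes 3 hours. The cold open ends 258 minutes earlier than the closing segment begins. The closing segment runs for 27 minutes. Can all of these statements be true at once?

No

The closing segment starts at 21:24 − 27 min = 20:57.
The cold open ends at 20:57 − 258 min = 16:39.
The cold open starts at 16:39 − 180 min = 13:39.
But the cold open is also said to start at 13:49 — a 10-minute conflict.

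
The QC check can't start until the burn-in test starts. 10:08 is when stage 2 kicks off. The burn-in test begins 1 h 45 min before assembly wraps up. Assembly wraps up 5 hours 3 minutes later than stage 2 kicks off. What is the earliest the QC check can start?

Assembly ends at 10:08 + 303 min = 15:11.
The burn-in test starts at 15:11 − 105 min = 13:26.
The QC check is bounded by the burn-in test, so the earliest it can start is 13:26.

13:26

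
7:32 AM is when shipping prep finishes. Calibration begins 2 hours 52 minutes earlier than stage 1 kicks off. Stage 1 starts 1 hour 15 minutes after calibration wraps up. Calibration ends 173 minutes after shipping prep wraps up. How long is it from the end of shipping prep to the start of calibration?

Calibration ends at 7:32 AM + 173 min = 10:25 AM.
Stage 1 starts at 10:25 AM + 75 min = 11:40 AM.
Calibration starts at 11:40 AM − 172 min = 8:48 AM.
From 7:32 AM to 8:48 AM is 1 h 16 min.

1 h 16 min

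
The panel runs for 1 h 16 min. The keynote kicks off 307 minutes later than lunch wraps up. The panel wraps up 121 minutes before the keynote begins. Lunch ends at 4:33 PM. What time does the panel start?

6:23 PM

The keynote starts at 4:33 PM + 307 min = 9:40 PM.
The panel ends at 9:40 PM − 121 min = 7:39 PM.
The panel starts at 7:39 PM − 76 min = 6:23 PM.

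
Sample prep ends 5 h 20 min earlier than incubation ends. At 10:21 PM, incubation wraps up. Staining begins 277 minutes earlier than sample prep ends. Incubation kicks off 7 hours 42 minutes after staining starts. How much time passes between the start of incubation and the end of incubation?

Sample prep ends at 10:21 PM − 320 min = 5:01 PM.
Staining starts at 5:01 PM − 277 min = 12:24 PM.
Incubation starts at 12:24 PM + 462 min = 8:06 PM.
From 8:06 PM to 10:21 PM is 2 h 15 min.

2 h 15 min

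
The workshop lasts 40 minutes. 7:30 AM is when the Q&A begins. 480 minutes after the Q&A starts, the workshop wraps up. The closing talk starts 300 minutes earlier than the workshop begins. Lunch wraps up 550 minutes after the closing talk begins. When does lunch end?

7:00 PM

The workshop ends at 7:30 AM + 480 min = 3:30 PM.
The workshop starts at 3:30 PM − 40 min = 2:50 PM.
The closing talk starts at 2:50 PM − 300 min = 9:50 AM.
Lunch ends at 9:50 AM + 550 min = 7:00 PM.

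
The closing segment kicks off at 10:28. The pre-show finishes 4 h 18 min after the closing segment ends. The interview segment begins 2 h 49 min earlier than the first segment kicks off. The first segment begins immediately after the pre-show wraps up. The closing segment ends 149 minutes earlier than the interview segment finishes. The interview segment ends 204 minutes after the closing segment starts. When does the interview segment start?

12:52

The interview segment ends at 10:28 + 204 min = 13:52.
The closing segment ends at 13:52 − 149 min = 11:23.
The pre-show ends at 11:23 + 258 min = 15:41.
So the first segment starts at 15:41.
The interview segment starts at 15:41 − 169 min = 12:52.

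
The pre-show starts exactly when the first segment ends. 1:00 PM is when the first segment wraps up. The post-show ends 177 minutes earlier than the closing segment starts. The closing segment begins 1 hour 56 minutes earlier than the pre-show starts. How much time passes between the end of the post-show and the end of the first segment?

The pre-show starts at 1:00 PM.
The closing segment starts at 1:00 PM − 116 min = 11:04 AM.
The post-show ends at 11:04 AM − 177 min = 8:07 AM.
From 8:07 AM to 1:00 PM is 293 minutes.

293 minutes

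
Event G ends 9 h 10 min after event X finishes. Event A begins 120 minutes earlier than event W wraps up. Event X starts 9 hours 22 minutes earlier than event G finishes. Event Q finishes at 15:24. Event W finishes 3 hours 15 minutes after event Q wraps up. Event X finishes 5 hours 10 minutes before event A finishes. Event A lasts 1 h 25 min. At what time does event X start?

Event W ends at 15:24 + 195 min = 18:39.
Event A starts at 18:39 − 120 min = 16:39.
Event A ends at 16:39 + 85 min = 18:04.
Event X ends at 18:04 − 310 min = 12:54.
Event G ends at 12:54 + 550 min = 22:04.
Event X starts at 22:04 − 562 min = 12:42.

12:42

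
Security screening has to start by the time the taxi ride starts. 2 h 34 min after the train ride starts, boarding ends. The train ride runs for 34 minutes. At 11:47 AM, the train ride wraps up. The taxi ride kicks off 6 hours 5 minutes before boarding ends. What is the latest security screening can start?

7:42 AM

The train ride starts at 11:47 AM − 34 min = 11:13 AM.
Boarding ends at 11:13 AM + 154 min = 1:47 PM.
The taxi ride starts at 1:47 PM − 365 min = 7:42 AM.
Security screening is bounded by the taxi ride, so the latest it can start is 7:42 AM.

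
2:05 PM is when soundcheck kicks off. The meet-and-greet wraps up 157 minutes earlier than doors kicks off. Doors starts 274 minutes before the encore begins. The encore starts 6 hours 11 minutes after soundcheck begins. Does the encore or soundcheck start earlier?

The encore starts at 2:05 PM + 371 min = 8:16 PM.
The encore starts at 8:16 PM and soundcheck starts at 2:05 PM, so soundcheck is first.

soundcheck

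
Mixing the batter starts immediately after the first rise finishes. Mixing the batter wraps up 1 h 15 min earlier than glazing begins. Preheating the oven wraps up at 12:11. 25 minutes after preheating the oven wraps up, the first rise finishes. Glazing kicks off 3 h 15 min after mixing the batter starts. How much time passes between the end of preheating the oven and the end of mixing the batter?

The first rise ends at 12:11 + 25 min = 12:36.
So mixing the batter starts at 12:36.
Glazing starts at 12:36 + 195 min = 15:51.
Mixing the batter ends at 15:51 − 75 min = 14:36.
From 12:11 to 14:36 is 145 minutes.

145 minutes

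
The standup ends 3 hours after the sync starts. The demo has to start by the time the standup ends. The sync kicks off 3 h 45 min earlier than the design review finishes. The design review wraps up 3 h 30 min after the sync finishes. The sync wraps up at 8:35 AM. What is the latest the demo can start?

The design review ends at 8:35 AM + 210 min = 12:05 PM.
The sync starts at 12:05 PM − 225 min = 8:20 AM.
The standup ends at 8:20 AM + 180 min = 11:20 AM.
The demo is bounded by the standup, so the latest it can start is 11:20 AM.

11:20 AM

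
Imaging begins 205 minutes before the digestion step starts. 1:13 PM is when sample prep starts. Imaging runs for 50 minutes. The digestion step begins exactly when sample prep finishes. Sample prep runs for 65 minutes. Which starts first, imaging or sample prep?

imaging

Sample prep ends at 1:13 PM + 65 min = 2:18 PM.
So the digestion step starts at 2:18 PM.
Imaging starts at 2:18 PM − 205 min = 10:53 AM.
Imaging starts at 10:53 AM and sample prep starts at 1:13 PM, so imaging is first.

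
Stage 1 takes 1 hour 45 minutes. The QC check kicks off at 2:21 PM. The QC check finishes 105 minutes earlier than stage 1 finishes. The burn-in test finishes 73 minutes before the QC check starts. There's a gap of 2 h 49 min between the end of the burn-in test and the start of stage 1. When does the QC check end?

3:57 PM

The burn-in test ends at 2:21 PM − 73 min = 1:08 PM.
Stage 1 starts at 1:08 PM + 169 min = 3:57 PM.
Stage 1 ends at 3:57 PM + 105 min = 5:42 PM.
The QC check ends at 5:42 PM − 105 min = 3:57 PM.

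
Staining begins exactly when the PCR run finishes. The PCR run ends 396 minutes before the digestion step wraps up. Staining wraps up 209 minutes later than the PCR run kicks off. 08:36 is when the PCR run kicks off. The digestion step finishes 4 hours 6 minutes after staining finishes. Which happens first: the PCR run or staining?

Staining ends at 08:36 + 209 min = 12:05.
The digestion step ends at 12:05 + 246 min = 16:11.
The PCR run ends at 16:11 − 396 min = 09:35.
So staining starts at 09:35.
The PCR run starts at 08:36 and staining starts at 09:35, so the PCR run is first.

the PCR run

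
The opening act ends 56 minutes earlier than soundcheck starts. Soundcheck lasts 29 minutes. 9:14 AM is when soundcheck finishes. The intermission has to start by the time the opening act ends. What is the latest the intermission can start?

Soundcheck starts at 9:14 AM − 29 min = 8:45 AM.
The opening act ends at 8:45 AM − 56 min = 7:49 AM.
The intermission is bounded by the opening act, so the latest it can start is 7:49 AM.

7:49 AM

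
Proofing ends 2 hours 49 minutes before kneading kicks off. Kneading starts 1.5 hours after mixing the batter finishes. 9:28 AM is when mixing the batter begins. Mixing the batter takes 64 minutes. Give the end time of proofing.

Mixing the batter ends at 9:28 AM + 64 min = 10:32 AM.
Kneading starts at 10:32 AM + 90 min = 12:02 PM.
Proofing ends at 12:02 PM − 169 min = 9:13 AM.

9:13 AM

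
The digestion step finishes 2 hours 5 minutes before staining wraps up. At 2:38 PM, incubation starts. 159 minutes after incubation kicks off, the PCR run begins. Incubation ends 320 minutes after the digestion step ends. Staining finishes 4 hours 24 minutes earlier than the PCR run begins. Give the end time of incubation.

4:08 PM

The PCR run starts at 2:38 PM + 159 min = 5:17 PM.
Staining ends at 5:17 PM − 264 min = 12:53 PM.
The digestion step ends at 12:53 PM − 125 min = 10:48 AM.
Incubation ends at 10:48 AM + 320 min = 4:08 PM.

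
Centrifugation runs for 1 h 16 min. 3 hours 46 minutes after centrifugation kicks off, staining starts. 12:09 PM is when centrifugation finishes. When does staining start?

Centrifugation starts at 12:09 PM − 76 min = 10:53 AM.
Staining starts at 10:53 AM + 226 min = 2:39 PM.

2:39 PM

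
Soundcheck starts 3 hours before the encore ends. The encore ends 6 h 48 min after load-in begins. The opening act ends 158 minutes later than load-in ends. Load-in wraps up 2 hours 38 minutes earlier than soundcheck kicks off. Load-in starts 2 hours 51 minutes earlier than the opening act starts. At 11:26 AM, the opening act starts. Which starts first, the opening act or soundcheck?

the opening act

Load-in starts at 11:26 AM − 171 min = 8:35 AM.
The encore ends at 8:35 AM + 408 min = 3:23 PM.
Soundcheck starts at 3:23 PM − 180 min = 12:23 PM.
The opening act starts at 11:26 AM and soundcheck starts at 12:23 PM, so the opening act is first.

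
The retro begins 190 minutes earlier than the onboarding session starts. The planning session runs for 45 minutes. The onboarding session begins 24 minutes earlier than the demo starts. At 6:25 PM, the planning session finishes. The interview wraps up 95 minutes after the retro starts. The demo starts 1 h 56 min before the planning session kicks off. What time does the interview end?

1:45 PM

The planning session starts at 6:25 PM − 45 min = 5:40 PM.
The demo starts at 5:40 PM − 116 min = 3:44 PM.
The onboarding session starts at 3:44 PM − 24 min = 3:20 PM.
The retro starts at 3:20 PM − 190 min = 12:10 PM.
The interview ends at 12:10 PM + 95 min = 1:45 PM.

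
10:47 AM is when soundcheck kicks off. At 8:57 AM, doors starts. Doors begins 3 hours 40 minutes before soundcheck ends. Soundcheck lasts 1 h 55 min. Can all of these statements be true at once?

Soundcheck ends at 10:47 AM + 115 min = 12:42 PM.
Doors starts at 12:42 PM − 220 min = 9:02 AM.
But doors is also said to start at 8:57 AM — a 5-minute conflict.

No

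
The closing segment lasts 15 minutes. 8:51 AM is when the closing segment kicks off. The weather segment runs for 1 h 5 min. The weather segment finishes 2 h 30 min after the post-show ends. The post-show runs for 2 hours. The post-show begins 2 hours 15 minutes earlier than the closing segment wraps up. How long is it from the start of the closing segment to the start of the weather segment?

85 minutes

The closing segment ends at 8:51 AM + 15 min = 9:06 AM.
The post-show starts at 9:06 AM − 135 min = 6:51 AM.
The post-show ends at 6:51 AM + 120 min = 8:51 AM.
The weather segment ends at 8:51 AM + 150 min = 11:21 AM.
The weather segment starts at 11:21 AM − 65 min = 10:16 AM.
From 8:51 AM to 10:16 AM is 85 minutes.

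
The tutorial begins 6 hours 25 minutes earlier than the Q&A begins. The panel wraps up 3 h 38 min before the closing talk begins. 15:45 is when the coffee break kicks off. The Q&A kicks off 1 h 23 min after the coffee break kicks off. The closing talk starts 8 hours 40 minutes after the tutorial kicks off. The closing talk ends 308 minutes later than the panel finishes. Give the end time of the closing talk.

20:53

The Q&A starts at 15:45 + 83 min = 17:08.
The tutorial starts at 17:08 − 385 min = 10:43.
The closing talk starts at 10:43 + 520 min = 19:23.
The panel ends at 19:23 − 218 min = 15:45.
The closing talk ends at 15:45 + 308 min = 20:53.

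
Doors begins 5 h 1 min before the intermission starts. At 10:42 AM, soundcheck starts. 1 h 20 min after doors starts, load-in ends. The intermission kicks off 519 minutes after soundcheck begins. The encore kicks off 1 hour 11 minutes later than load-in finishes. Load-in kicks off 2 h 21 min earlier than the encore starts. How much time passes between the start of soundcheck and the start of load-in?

The intermission starts at 10:42 AM + 519 min = 7:21 PM.
Doors starts at 7:21 PM − 301 min = 2:20 PM.
Load-in ends at 2:20 PM + 80 min = 3:40 PM.
The encore starts at 3:40 PM + 71 min = 4:51 PM.
Load-in starts at 4:51 PM − 141 min = 2:30 PM.
From 10:42 AM to 2:30 PM is 3 hours 48 minutes.

3 hours 48 minutes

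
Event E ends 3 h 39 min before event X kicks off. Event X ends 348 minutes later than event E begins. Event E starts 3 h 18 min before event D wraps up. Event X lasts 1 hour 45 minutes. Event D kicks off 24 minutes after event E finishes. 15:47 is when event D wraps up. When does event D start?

Event E starts at 15:47 − 198 min = 12:29.
Event X ends at 12:29 + 348 min = 18:17.
Event X starts at 18:17 − 105 min = 16:32.
Event E ends at 16:32 − 219 min = 12:53.
Event D starts at 12:53 + 24 min = 13:17.

13:17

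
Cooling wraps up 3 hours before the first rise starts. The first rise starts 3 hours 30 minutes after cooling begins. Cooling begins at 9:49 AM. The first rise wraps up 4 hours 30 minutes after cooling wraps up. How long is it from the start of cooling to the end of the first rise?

The first rise starts at 9:49 AM + 210 min = 1:19 PM.
Cooling ends at 1:19 PM − 180 min = 10:19 AM.
The first rise ends at 10:19 AM + 270 min = 2:49 PM.
From 9:49 AM to 2:49 PM is 300 minutes.

300 minutes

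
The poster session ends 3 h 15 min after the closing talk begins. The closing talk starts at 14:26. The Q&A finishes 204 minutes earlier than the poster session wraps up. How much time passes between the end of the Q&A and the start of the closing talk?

9 minutes

The poster session ends at 14:26 + 195 min = 17:41.
The Q&A ends at 17:41 − 204 min = 14:17.
From 14:17 to 14:26 is 9 minutes.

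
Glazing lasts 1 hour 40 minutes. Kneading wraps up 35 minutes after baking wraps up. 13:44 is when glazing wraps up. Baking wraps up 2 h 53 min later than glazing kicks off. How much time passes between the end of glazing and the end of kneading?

108 minutes

Glazing starts at 13:44 − 100 min = 12:04.
Baking ends at 12:04 + 173 min = 14:57.
Kneading ends at 14:57 + 35 min = 15:32.
From 13:44 to 15:32 is 108 minutes.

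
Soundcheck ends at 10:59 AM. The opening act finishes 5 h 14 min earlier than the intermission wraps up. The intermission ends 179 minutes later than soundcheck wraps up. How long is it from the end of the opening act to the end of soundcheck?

2 h 15 min

The intermission ends at 10:59 AM + 179 min = 1:58 PM.
The opening act ends at 1:58 PM − 314 min = 8:44 AM.
From 8:44 AM to 10:59 AM is 2 h 15 min.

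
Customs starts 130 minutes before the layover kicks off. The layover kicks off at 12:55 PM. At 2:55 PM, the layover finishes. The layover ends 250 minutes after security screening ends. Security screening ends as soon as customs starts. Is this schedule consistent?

Yes

Customs starts at 12:55 PM − 130 min = 10:45 AM.
So security screening ends at 10:45 AM.
The layover ends at 10:45 AM + 250 min = 2:55 PM.
That matches the stated 2:55 PM, so the schedule is consistent.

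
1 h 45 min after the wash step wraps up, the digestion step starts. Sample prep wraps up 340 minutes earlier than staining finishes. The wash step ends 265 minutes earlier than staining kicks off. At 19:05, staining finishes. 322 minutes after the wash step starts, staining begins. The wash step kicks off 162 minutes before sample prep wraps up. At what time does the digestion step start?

Sample prep ends at 19:05 − 340 min = 13:25.
The wash step starts at 13:25 − 162 min = 10:43.
Staining starts at 10:43 + 322 min = 16:05.
The wash step ends at 16:05 − 265 min = 11:40.
The digestion step starts at 11:40 + 105 min = 13:25.

13:25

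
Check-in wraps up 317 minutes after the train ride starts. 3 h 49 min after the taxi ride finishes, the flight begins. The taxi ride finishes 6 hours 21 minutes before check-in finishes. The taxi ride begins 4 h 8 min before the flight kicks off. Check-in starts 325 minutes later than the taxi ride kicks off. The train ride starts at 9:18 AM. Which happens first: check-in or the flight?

Check-in ends at 9:18 AM + 317 min = 2:35 PM.
The taxi ride ends at 2:35 PM − 381 min = 8:14 AM.
The flight starts at 8:14 AM + 229 min = 12:03 PM.
The taxi ride starts at 12:03 PM − 248 min = 7:55 AM.
Check-in starts at 7:55 AM + 325 min = 1:20 PM.
Check-in starts at 1:20 PM and the flight starts at 12:03 PM, so the flight is first.

the flight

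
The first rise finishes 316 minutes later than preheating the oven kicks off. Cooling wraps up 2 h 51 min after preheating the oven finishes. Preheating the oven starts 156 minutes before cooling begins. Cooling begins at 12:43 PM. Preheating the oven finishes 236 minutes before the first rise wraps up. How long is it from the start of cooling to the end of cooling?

Preheating the oven starts at 12:43 PM − 156 min = 10:07 AM.
The first rise ends at 10:07 AM + 316 min = 3:23 PM.
Preheating the oven ends at 3:23 PM − 236 min = 11:27 AM.
Cooling ends at 11:27 AM + 171 min = 2:18 PM.
From 12:43 PM to 2:18 PM is 95 minutes.

95 minutes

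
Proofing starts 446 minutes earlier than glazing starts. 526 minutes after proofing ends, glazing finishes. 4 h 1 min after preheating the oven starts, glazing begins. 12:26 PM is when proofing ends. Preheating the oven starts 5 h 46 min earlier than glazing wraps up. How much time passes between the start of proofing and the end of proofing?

25 minutes

Glazing ends at 12:26 PM + 526 min = 9:12 PM.
Preheating the oven starts at 9:12 PM − 346 min = 3:26 PM.
Glazing starts at 3:26 PM + 241 min = 7:27 PM.
Proofing starts at 7:27 PM − 446 min = 12:01 PM.
From 12:01 PM to 12:26 PM is 25 minutes.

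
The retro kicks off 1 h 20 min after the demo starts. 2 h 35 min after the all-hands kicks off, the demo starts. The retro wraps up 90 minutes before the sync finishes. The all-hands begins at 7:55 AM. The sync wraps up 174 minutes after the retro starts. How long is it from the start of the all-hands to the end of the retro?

The demo starts at 7:55 AM + 155 min = 10:30 AM.
The retro starts at 10:30 AM + 80 min = 11:50 AM.
The sync ends at 11:50 AM + 174 min = 2:44 PM.
The retro ends at 2:44 PM − 90 min = 1:14 PM.
From 7:55 AM to 1:14 PM is 5 hours 19 minutes.

5 hours 19 minutes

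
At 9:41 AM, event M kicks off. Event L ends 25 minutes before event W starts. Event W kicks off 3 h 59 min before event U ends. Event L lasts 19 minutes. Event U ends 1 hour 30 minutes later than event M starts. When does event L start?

6:28 AM

Event U ends at 9:41 AM + 90 min = 11:11 AM.
Event W starts at 11:11 AM − 239 min = 7:12 AM.
Event L ends at 7:12 AM − 25 min = 6:47 AM.
Event L starts at 6:47 AM − 19 min = 6:28 AM.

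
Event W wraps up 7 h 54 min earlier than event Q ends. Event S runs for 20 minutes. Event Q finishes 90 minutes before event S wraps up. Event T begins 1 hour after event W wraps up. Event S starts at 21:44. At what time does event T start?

Event S ends at 21:44 + 20 min = 22:04.
Event Q ends at 22:04 − 90 min = 20:34.
Event W ends at 20:34 − 474 min = 12:40.
Event T starts at 12:40 + 60 min = 13:40.

13:40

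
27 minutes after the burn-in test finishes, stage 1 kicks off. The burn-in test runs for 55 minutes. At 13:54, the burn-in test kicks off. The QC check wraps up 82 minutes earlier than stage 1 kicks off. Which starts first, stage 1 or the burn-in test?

The burn-in test ends at 13:54 + 55 min = 14:49.
Stage 1 starts at 14:49 + 27 min = 15:16.
Stage 1 starts at 15:16 and the burn-in test starts at 13:54, so the burn-in test is first.

the burn-in test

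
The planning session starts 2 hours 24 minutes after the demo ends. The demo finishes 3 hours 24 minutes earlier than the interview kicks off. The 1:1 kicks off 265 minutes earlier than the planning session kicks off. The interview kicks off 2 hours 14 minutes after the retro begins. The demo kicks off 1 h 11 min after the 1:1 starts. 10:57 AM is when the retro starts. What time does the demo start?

8:57 AM

The interview starts at 10:57 AM + 134 min = 1:11 PM.
The demo ends at 1:11 PM − 204 min = 9:47 AM.
The planning session starts at 9:47 AM + 144 min = 12:11 PM.
The 1:1 starts at 12:11 PM − 265 min = 7:46 AM.
The demo starts at 7:46 AM + 71 min = 8:57 AM.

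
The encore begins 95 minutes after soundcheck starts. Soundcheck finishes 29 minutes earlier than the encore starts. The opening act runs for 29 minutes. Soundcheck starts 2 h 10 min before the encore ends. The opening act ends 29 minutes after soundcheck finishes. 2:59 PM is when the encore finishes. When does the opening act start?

Soundcheck starts at 2:59 PM − 130 min = 12:49 PM.
The encore starts at 12:49 PM + 95 min = 2:24 PM.
Soundcheck ends at 2:24 PM − 29 min = 1:55 PM.
The opening act ends at 1:55 PM + 29 min = 2:24 PM.
The opening act starts at 2:24 PM − 29 min = 1:55 PM.

1:55 PM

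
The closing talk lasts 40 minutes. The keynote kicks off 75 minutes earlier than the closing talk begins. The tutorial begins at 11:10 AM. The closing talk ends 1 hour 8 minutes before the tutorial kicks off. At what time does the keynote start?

The closing talk ends at 11:10 AM − 68 min = 10:02 AM.
The closing talk starts at 10:02 AM − 40 min = 9:22 AM.
The keynote starts at 9:22 AM − 75 min = 8:07 AM.

8:07 AM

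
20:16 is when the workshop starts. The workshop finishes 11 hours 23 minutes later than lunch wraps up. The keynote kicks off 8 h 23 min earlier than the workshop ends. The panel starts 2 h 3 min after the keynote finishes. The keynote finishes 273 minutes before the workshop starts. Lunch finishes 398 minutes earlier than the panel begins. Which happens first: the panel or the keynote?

The keynote ends at 20:16 − 273 min = 15:43.
The panel starts at 15:43 + 123 min = 17:46.
Lunch ends at 17:46 − 398 min = 11:08.
The workshop ends at 11:08 + 683 min = 22:31.
The keynote starts at 22:31 − 503 min = 14:08.
The panel starts at 17:46 and the keynote starts at 14:08, so the keynote is first.

the keynote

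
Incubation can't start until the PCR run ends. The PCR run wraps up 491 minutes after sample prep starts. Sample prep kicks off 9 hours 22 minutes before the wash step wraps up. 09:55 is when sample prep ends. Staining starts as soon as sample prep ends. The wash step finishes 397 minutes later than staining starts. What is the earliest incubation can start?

15:21

Staining starts at 09:55.
The wash step ends at 09:55 + 397 min = 16:32.
Sample prep starts at 16:32 − 562 min = 07:10.
The PCR run ends at 07:10 + 491 min = 15:21.
Incubation is bounded by the PCR run, so the earliest it can start is 15:21.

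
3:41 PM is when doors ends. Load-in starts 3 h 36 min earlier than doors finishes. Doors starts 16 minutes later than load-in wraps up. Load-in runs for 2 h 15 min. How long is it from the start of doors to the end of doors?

Load-in starts at 3:41 PM − 216 min = 12:05 PM.
Load-in ends at 12:05 PM + 135 min = 2:20 PM.
Doors starts at 2:20 PM + 16 min = 2:36 PM.
From 2:36 PM to 3:41 PM is 65 minutes.

65 minutes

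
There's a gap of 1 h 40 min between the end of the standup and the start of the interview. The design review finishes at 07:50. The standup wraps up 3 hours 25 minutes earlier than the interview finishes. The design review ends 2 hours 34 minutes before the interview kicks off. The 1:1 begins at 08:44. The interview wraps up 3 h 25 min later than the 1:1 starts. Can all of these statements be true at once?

Yes

The interview ends at 08:44 + 205 min = 12:09.
The standup ends at 12:09 − 205 min = 08:44.
The interview starts at 08:44 + 100 min = 10:24.
The design review ends at 10:24 − 154 min = 07:50.
That matches the stated 07:50, so the schedule is consistent.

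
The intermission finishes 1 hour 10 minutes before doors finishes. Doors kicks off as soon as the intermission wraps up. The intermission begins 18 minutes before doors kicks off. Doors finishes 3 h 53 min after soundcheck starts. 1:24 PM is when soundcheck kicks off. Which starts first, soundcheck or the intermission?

soundcheck

Doors ends at 1:24 PM + 233 min = 5:17 PM.
The intermission ends at 5:17 PM − 70 min = 4:07 PM.
So doors starts at 4:07 PM.
The intermission starts at 4:07 PM − 18 min = 3:49 PM.
Soundcheck starts at 1:24 PM and the intermission starts at 3:49 PM, so soundcheck is first.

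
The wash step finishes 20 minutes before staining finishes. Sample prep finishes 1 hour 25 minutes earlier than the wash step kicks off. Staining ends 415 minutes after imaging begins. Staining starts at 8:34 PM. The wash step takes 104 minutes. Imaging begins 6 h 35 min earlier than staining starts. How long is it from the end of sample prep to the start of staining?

Imaging starts at 8:34 PM − 395 min = 1:59 PM.
Staining ends at 1:59 PM + 415 min = 8:54 PM.
The wash step ends at 8:54 PM − 20 min = 8:34 PM.
The wash step starts at 8:34 PM − 104 min = 6:50 PM.
Sample prep ends at 6:50 PM − 85 min = 5:25 PM.
From 5:25 PM to 8:34 PM is 189 minutes.

189 minutes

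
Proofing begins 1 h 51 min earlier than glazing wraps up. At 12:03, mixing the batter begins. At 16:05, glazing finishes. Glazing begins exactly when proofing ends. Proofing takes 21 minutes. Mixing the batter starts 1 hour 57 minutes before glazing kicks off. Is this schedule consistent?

Proofing starts at 16:05 − 111 min = 14:14.
Proofing ends at 14:14 + 21 min = 14:35.
So glazing starts at 14:35.
Mixing the batter starts at 14:35 − 117 min = 12:38.
But mixing the batter is also said to start at 12:03 — a 35-minute conflict.

No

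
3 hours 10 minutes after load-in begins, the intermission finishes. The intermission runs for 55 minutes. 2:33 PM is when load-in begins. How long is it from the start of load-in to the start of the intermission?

The intermission ends at 2:33 PM + 190 min = 5:43 PM.
The intermission starts at 5:43 PM − 55 min = 4:48 PM.
From 2:33 PM to 4:48 PM is 2 hours 15 minutes.

2 hours 15 minutes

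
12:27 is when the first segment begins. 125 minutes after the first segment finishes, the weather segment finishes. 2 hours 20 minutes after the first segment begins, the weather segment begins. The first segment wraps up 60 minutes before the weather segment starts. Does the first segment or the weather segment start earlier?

the first segment

The weather segment starts at 12:27 + 140 min = 14:47.
The first segment starts at 12:27 and the weather segment starts at 14:47, so the first segment is first.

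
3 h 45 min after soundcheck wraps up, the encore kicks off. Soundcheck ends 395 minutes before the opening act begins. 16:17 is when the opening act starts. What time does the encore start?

13:27

Soundcheck ends at 16:17 − 395 min = 09:42.
The encore starts at 09:42 + 225 min = 13:27.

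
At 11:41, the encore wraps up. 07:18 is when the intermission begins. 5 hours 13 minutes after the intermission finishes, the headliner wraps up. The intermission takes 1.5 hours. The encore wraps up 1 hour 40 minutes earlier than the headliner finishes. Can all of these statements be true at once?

The intermission ends at 07:18 + 90 min = 08:48.
The headliner ends at 08:48 + 313 min = 14:01.
The encore ends at 14:01 − 100 min = 12:21.
But the encore is also said to end at 11:41 — a 40-minute conflict.

No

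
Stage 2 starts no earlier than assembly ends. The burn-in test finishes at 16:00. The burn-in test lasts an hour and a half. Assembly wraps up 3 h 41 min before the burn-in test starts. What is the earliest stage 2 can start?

The burn-in test starts at 16:00 − 90 min = 14:30.
Assembly ends at 14:30 − 221 min = 10:49.
Stage 2 is bounded by assembly, so the earliest it can start is 10:49.

10:49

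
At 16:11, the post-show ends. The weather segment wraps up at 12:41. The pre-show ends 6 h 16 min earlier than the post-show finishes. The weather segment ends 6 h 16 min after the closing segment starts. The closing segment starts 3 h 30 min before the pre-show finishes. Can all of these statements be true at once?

Yes

The pre-show ends at 16:11 − 376 min = 09:55.
The closing segment starts at 09:55 − 210 min = 06:25.
The weather segment ends at 06:25 + 376 min = 12:41.
That matches the stated 12:41, so the schedule is consistent.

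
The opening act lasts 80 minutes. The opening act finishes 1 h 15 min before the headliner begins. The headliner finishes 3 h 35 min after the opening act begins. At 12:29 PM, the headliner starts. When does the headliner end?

The opening act ends at 12:29 PM − 75 min = 11:14 AM.
The opening act starts at 11:14 AM − 80 min = 9:54 AM.
The headliner ends at 9:54 AM + 215 min = 1:29 PM.

1:29 PM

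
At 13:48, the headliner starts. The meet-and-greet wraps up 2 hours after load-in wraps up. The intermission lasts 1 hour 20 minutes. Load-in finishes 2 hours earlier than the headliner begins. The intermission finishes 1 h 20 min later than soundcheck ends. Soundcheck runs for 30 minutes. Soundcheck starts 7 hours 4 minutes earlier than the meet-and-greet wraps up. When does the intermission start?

07:14

Load-in ends at 13:48 − 120 min = 11:48.
The meet-and-greet ends at 11:48 + 120 min = 13:48.
Soundcheck starts at 13:48 − 424 min = 06:44.
Soundcheck ends at 06:44 + 30 min = 07:14.
The intermission ends at 07:14 + 80 min = 08:34.
The intermission starts at 08:34 − 80 min = 07:14.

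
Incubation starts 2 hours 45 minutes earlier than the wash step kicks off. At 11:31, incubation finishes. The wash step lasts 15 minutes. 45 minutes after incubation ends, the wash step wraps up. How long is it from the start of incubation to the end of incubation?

The wash step ends at 11:31 + 45 min = 12:16.
The wash step starts at 12:16 − 15 min = 12:01.
Incubation starts at 12:01 − 165 min = 09:16.
From 09:16 to 11:31 is 2 h 15 min.

2 h 15 min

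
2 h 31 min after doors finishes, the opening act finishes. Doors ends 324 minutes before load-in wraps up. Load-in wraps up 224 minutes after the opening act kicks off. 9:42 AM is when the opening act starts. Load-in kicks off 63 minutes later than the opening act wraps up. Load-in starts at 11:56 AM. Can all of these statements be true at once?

No

Load-in ends at 9:42 AM + 224 min = 1:26 PM.
Doors ends at 1:26 PM − 324 min = 8:02 AM.
The opening act ends at 8:02 AM + 151 min = 10:33 AM.
Load-in starts at 10:33 AM + 63 min = 11:36 AM.
But load-in is also said to start at 11:56 AM — a 20-minute conflict.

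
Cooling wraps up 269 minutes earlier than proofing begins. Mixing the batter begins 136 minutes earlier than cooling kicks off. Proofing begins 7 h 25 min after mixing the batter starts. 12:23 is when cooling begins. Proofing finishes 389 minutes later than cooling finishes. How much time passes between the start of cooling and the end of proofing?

Mixing the batter starts at 12:23 − 136 min = 10:07.
Proofing starts at 10:07 + 445 min = 17:32.
Cooling ends at 17:32 − 269 min = 13:03.
Proofing ends at 13:03 + 389 min = 19:32.
From 12:23 to 19:32 is 429 minutes.

429 minutes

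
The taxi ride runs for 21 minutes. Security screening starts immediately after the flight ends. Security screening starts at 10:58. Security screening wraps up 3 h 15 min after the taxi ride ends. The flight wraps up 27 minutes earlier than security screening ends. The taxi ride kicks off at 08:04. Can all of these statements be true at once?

No

The taxi ride ends at 08:04 + 21 min = 08:25.
Security screening ends at 08:25 + 195 min = 11:40.
The flight ends at 11:40 − 27 min = 11:13.
So security screening starts at 11:13.
But security screening is also said to start at 10:58 — a 15-minute conflict.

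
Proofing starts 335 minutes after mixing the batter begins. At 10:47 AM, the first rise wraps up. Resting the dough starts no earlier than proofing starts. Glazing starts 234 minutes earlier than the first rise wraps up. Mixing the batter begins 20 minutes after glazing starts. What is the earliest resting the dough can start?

12:48 PM

Glazing starts at 10:47 AM − 234 min = 6:53 AM.
Mixing the batter starts at 6:53 AM + 20 min = 7:13 AM.
Proofing starts at 7:13 AM + 335 min = 12:48 PM.
Resting the dough is bounded by proofing, so the earliest it can start is 12:48 PM.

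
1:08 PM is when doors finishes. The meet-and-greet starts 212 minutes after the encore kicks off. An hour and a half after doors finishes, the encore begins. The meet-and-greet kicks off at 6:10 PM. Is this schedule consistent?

The encore starts at 1:08 PM + 90 min = 2:38 PM.
The meet-and-greet starts at 2:38 PM + 212 min = 6:10 PM.
That matches the stated 6:10 PM, so the schedule is consistent.

Yes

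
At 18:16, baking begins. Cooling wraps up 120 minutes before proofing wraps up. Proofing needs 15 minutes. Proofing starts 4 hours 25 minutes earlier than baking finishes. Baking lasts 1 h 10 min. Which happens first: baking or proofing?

Baking ends at 18:16 + 70 min = 19:26.
Proofing starts at 19:26 − 265 min = 15:01.
Baking starts at 18:16 and proofing starts at 15:01, so proofing is first.

proofing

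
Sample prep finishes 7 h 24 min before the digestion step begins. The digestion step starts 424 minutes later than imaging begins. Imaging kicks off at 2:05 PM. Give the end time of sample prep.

The digestion step starts at 2:05 PM + 424 min = 9:09 PM.
Sample prep ends at 9:09 PM − 444 min = 1:45 PM.

1:45 PM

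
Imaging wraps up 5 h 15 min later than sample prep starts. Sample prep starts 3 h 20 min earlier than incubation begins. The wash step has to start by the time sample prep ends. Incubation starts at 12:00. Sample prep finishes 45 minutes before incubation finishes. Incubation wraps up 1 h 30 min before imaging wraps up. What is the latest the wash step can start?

Sample prep starts at 12:00 − 200 min = 08:40.
Imaging ends at 08:40 + 315 min = 13:55.
Incubation ends at 13:55 − 90 min = 12:25.
Sample prep ends at 12:25 − 45 min = 11:40.
The wash step is bounded by sample prep, so the latest it can start is 11:40.

11:40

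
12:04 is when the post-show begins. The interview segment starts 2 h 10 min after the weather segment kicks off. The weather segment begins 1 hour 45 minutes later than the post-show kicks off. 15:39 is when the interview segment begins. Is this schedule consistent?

The weather segment starts at 12:04 + 105 min = 13:49.
The interview segment starts at 13:49 + 130 min = 15:59.
But the interview segment is also said to start at 15:39 — a 20-minute conflict.

No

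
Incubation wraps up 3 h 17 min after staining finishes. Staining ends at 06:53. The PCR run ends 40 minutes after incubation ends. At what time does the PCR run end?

10:50

Incubation ends at 06:53 + 197 min = 10:10.
The PCR run ends at 10:10 + 40 min = 10:50.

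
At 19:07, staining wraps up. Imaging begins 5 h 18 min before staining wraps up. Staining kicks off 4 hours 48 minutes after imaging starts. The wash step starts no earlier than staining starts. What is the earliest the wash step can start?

18:37

Imaging starts at 19:07 − 318 min = 13:49.
Staining starts at 13:49 + 288 min = 18:37.
The wash step is bounded by staining, so the earliest it can start is 18:37.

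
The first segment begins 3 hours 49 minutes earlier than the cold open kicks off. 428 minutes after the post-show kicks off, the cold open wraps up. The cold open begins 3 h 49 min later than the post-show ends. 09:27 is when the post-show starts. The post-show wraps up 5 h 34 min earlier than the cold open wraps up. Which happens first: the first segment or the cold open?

the first segment

The cold open ends at 09:27 + 428 min = 16:35.
The post-show ends at 16:35 − 334 min = 11:01.
The cold open starts at 11:01 + 229 min = 14:50.
The first segment starts at 14:50 − 229 min = 11:01.
The first segment starts at 11:01 and the cold open starts at 14:50, so the first segment is first.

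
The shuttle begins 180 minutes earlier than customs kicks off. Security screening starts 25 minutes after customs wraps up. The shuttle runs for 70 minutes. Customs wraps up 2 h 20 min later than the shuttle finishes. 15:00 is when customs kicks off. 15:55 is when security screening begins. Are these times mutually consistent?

Yes

The shuttle starts at 15:00 − 180 min = 12:00.
The shuttle ends at 12:00 + 70 min = 13:10.
Customs ends at 13:10 + 140 min = 15:30.
Security screening starts at 15:30 + 25 min = 15:55.
That matches the stated 15:55, so the schedule is consistent.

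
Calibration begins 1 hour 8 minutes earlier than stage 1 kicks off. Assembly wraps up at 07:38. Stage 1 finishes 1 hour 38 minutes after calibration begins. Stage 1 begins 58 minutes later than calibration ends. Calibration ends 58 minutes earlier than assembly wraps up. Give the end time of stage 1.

Calibration ends at 07:38 − 58 min = 06:40.
Stage 1 starts at 06:40 + 58 min = 07:38.
Calibration starts at 07:38 − 68 min = 06:30.
Stage 1 ends at 06:30 + 98 min = 08:08.

08:08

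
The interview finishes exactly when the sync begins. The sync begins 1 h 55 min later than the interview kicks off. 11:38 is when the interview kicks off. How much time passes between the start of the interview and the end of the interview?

1 hour 55 minutes

The sync starts at 11:38 + 115 min = 13:33.
So the interview ends at 13:33.
From 11:38 to 13:33 is 1 hour 55 minutes.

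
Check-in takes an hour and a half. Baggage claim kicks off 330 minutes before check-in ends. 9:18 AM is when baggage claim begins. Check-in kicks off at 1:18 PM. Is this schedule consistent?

Check-in ends at 1:18 PM + 90 min = 2:48 PM.
Baggage claim starts at 2:48 PM − 330 min = 9:18 AM.
That matches the stated 9:18 AM, so the schedule is consistent.

Yes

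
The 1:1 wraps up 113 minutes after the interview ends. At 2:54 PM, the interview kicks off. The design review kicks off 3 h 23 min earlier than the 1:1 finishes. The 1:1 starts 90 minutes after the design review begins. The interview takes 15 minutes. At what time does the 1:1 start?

The interview ends at 2:54 PM + 15 min = 3:09 PM.
The 1:1 ends at 3:09 PM + 113 min = 5:02 PM.
The design review starts at 5:02 PM − 203 min = 1:39 PM.
The 1:1 starts at 1:39 PM + 90 min = 3:09 PM.

3:09 PM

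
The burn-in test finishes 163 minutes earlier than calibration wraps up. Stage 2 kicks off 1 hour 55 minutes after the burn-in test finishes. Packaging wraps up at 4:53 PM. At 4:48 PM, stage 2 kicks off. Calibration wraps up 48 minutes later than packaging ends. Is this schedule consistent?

No

Calibration ends at 4:53 PM + 48 min = 5:41 PM.
The burn-in test ends at 5:41 PM − 163 min = 2:58 PM.
Stage 2 starts at 2:58 PM + 115 min = 4:53 PM.
But stage 2 is also said to start at 4:48 PM — a 5-minute conflict.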